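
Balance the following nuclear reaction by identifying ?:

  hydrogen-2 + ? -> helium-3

Conserve mass number: 2 + A = 3, so A = 1.
Conserve atomic number: 1 + Z = 2, so Z = 1.
A = 1 and Z = 1 is hydrogen-1 — a proton.

proton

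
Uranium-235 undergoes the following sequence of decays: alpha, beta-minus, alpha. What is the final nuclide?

Start: (A, Z) = (235, 92).
After α: (231, 90).
After β⁻: (231, 91).
After α: (227, 89).
Z = 89 is actinium.

Ac-227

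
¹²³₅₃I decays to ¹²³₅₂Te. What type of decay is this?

ΔA = 123 − 123 = 0; ΔZ = 52 − 53 = -1.
A is unchanged and Z drops by 1 — a proton has become a neutron (β⁺ emission or electron capture).

beta-plus decay or electron capture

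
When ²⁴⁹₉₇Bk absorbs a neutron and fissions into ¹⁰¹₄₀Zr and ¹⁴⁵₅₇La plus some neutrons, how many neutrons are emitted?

Conserve mass number: 250 = 101 + 145 + k, so k = 250 − 246 = 4.
Check atomic number: 97 = 40 + 57 + 0 = 97. ✓

4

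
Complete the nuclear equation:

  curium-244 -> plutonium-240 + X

alpha particle

Conserve mass number: 244 = 240 + A, so A = 4.
Conserve atomic number: 96 = 94 + Z, so Z = 2.
A = 4 and Z = 2 is helium-4 — an alpha particle.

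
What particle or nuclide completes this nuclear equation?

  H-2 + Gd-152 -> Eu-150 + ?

Conserve mass number: 2 + 152 = 150 + A, so A = 4.
Conserve atomic number: 1 + 64 = 63 + Z, so Z = 2.
A = 4 and Z = 2 is He-4 — an alpha particle.

alpha particle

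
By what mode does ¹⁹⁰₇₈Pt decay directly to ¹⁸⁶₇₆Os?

alpha decay

ΔA = 186 − 190 = -4; ΔZ = 76 − 78 = -2.
A drops by 4 and Z drops by 2 — the signature of alpha emission.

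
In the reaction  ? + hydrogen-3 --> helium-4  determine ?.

proton

Conserve mass number: A + 3 = 4, so A = 1.
Conserve atomic number: Z + 1 = 2, so Z = 1.
A = 1 and Z = 1 is hydrogen-1 — a proton.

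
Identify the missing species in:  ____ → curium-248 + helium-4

Conserve mass number: A = 248 + 4, so A = 252.
Conserve atomic number: Z = 96 + 2, so Z = 98.
Z = 98 is californium, so the species is californium-252.

Cf-252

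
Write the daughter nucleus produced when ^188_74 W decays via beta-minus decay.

Re-188

Beta-minus decay: mass number changes by +0, atomic number by +1.
A: 188 = 188; Z: 74 + 1 = 75.
Z = 75 is rhenium, so the daughter is ^188_75 Re.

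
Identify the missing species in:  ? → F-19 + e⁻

Conserve mass number: A = 19 + 0, so A = 19.
Conserve atomic number: Z = 9 − 1, so Z = 8.
Z = 8 is oxygen, so the species is O-19.

O-19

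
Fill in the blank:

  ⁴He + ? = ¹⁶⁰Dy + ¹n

Conserve mass number: 4 + A = 160 + 1, so A = 157.
Conserve atomic number: 2 + Z = 66 + 0, so Z = 64.
Z = 64 is gadolinium, so the species is ¹⁵⁷Gd.

Gd-157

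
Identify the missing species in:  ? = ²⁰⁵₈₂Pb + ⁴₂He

Po-209

Conserve mass number: A = 205 + 4, so A = 209.
Conserve atomic number: Z = 82 + 2, so Z = 84.
Z = 84 is polonium, so the species is ²⁰⁹₈₄Po.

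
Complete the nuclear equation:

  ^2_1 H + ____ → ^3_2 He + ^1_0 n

deuteron

Conserve mass number: 2 + A = 3 + 1, so A = 2.
Conserve atomic number: 1 + Z = 2 + 0, so Z = 1.
A = 2 and Z = 1 is ^2_1 H — a deuteron.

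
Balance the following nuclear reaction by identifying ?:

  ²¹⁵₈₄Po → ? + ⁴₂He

Conserve mass number: 215 = A + 4, so A = 211.
Conserve atomic number: 84 = Z + 2, so Z = 82.
Z = 82 is lead, so the species is ²¹¹₈₂Pb.

Pb-211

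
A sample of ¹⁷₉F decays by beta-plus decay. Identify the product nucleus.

O-17

Beta-plus decay: mass number changes by +0, atomic number by -1.
A: 17 = 17; Z: 9 − 1 = 8.
Z = 8 is oxygen, so the daughter is ¹⁷₈O.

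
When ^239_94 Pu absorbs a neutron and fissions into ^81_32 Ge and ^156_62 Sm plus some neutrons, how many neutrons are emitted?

Conserve mass number: 240 = 81 + 156 + k, so k = 240 − 237 = 3.
Check atomic number: 94 = 32 + 62 + 0 = 94. ✓

3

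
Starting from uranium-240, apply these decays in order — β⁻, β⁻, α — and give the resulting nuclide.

U-236

Start: (A, Z) = (240, 92).
After β⁻: (240, 93).
After β⁻: (240, 94).
After α: (236, 92).
Z = 92 is uranium.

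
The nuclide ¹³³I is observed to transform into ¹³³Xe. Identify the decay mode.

ΔA = 133 − 133 = 0; ΔZ = 54 − 53 = +1.
A is unchanged and Z rises by 1 — a neutron has become a proton (β⁻ decay).

beta-minus decay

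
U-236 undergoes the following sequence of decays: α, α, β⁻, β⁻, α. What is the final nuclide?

Start: (A, Z) = (236, 92).
After α: (232, 90).
After α: (228, 88).
After β⁻: (228, 89).
After β⁻: (228, 90).
After α: (224, 88).
Z = 88 is radium.

Ra-224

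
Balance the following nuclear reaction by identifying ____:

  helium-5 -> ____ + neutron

He-4

Conserve mass number: 5 = A + 1, so A = 4.
Conserve atomic number: 2 = Z + 0, so Z = 2.
A = 4 and Z = 2 is helium-4 — an alpha particle.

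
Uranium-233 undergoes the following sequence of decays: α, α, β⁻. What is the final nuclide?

Start: (A, Z) = (233, 92).
After α: (229, 90).
After α: (225, 88).
After β⁻: (225, 89).
Z = 89 is actinium.

Ac-225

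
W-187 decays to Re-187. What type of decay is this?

beta-minus decay

ΔA = 187 − 187 = 0; ΔZ = 75 − 74 = +1.
A is unchanged and Z rises by 1 — a neutron has become a proton (β⁻ decay).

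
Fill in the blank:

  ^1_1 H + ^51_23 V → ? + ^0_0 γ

Cr-52

Conserve mass number: 1 + 51 = A + 0, so A = 52.
Conserve atomic number: 1 + 23 = Z + 0, so Z = 24.
Z = 24 is chromium, so the species is ^52_24 Cr.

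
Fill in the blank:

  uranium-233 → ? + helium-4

Conserve mass number: 233 = A + 4, so A = 229.
Conserve atomic number: 92 = Z + 2, so Z = 90.
Z = 90 is thorium, so the species is thorium-229.

Th-229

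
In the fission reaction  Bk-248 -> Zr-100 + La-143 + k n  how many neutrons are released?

5

Conserve mass number: 248 = 100 + 143 + k, so k = 248 − 243 = 5.
Check atomic number: 97 = 40 + 57 + 0 = 97. ✓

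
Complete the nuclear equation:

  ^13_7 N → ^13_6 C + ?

Conserve mass number: 13 = 13 + A, so A = 0.
Conserve atomic number: 7 = 6 + Z, so Z = 1.
A = 0 and Z = 1 is ^0_1 e — a positron.

positron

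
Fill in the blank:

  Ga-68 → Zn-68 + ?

positron

Conserve mass number: 68 = 68 + A, so A = 0.
Conserve atomic number: 31 = 30 + Z, so Z = 1.
A = 0 and Z = 1 is e⁺ — a positron.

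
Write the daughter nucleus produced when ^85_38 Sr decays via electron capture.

Rb-85

Electron capture: mass number changes by +0, atomic number by -1.
A: 85 = 85; Z: 38 − 1 = 37.
Z = 37 is rubidium, so the daughter is ^85_37 Rb.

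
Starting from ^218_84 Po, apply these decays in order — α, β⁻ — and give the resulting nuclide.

Bi-214

Start: (A, Z) = (218, 84).
After α: (214, 82).
After β⁻: (214, 83).
Z = 83 is bismuth.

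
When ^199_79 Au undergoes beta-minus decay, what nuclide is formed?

Hg-199

Beta-minus decay: mass number changes by +0, atomic number by +1.
A: 199 = 199; Z: 79 + 1 = 80.
Z = 80 is mercury, so the daughter is ^199_80 Hg.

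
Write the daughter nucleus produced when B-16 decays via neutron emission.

Neutron emission: mass number changes by -1, atomic number by +0.
A: 16 − 1 = 15; Z: 5 = 5.
Z = 5 is boron, so the daughter is B-15.

B-15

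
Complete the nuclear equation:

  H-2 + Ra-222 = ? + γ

Ac-224

Conserve mass number: 2 + 222 = A + 0, so A = 224.
Conserve atomic number: 1 + 88 = Z + 0, so Z = 89.
Z = 89 is actinium, so the species is Ac-224.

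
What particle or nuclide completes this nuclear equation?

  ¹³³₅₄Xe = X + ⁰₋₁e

Conserve mass number: 133 = A + 0, so A = 133.
Conserve atomic number: 54 = Z − 1, so Z = 55.
Z = 55 is caesium, so the species is ¹³³₅₅Cs.

Cs-133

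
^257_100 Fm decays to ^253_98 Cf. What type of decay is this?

ΔA = 253 − 257 = -4; ΔZ = 98 − 100 = -2.
A drops by 4 and Z drops by 2 — the signature of alpha emission.

alpha decay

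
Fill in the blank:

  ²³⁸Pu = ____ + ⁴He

Conserve mass number: 238 = A + 4, so A = 234.
Conserve atomic number: 94 = Z + 2, so Z = 92.
Z = 92 is uranium, so the species is ²³⁴U.

U-234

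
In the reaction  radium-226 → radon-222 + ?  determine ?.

Conserve mass number: 226 = 222 + A, so A = 4.
Conserve atomic number: 88 = 86 + Z, so Z = 2.
A = 4 and Z = 2 is helium-4 — an alpha particle.

alpha particle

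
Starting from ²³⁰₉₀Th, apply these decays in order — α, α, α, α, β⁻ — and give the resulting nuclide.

Start: (A, Z) = (230, 90).
After α: (226, 88).
After α: (222, 86).
After α: (218, 84).
After α: (214, 82).
After β⁻: (214, 83).
Z = 83 is bismuth.

Bi-214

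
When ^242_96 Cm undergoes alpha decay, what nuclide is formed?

Alpha decay: mass number changes by -4, atomic number by -2.
A: 242 − 4 = 238; Z: 96 − 2 = 94.
Z = 94 is plutonium, so the daughter is ^238_94 Pu.

Pu-238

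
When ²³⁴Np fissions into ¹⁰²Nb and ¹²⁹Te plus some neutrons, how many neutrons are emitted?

Conserve mass number: 234 = 102 + 129 + k, so k = 234 − 231 = 3.
Check atomic number: 93 = 41 + 52 + 0 = 93. ✓

3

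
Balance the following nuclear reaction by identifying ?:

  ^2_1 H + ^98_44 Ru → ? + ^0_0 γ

Rh-100

Conserve mass number: 2 + 98 = A + 0, so A = 100.
Conserve atomic number: 1 + 44 = Z + 0, so Z = 45.
Z = 45 is rhodium, so the species is ^100_45 Rh.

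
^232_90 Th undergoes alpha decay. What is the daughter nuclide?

Alpha decay: mass number changes by -4, atomic number by -2.
A: 232 − 4 = 228; Z: 90 − 2 = 88.
Z = 88 is radium, so the daughter is ^228_88 Ra.

Ra-228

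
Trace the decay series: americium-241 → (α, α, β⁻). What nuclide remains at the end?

Start: (A, Z) = (241, 95).
After α: (237, 93).
After α: (233, 91).
After β⁻: (233, 92).
Z = 92 is uranium.

U-233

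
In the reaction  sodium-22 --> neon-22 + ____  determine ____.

Conserve mass number: 22 = 22 + A, so A = 0.
Conserve atomic number: 11 = 10 + Z, so Z = 1.
A = 0 and Z = 1 is e⁺ — a positron.

positron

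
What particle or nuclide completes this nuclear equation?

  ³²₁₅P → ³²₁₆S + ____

Conserve mass number: 32 = 32 + A, so A = 0.
Conserve atomic number: 15 = 16 + Z, so Z = -1.
A = 0 and Z = -1 is ⁰₋₁e — a beta-minus particle.

beta-minus particle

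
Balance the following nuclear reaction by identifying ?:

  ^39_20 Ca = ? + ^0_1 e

K-39

Conserve mass number: 39 = A + 0, so A = 39.
Conserve atomic number: 20 = Z + 1, so Z = 19.
Z = 19 is potassium, so the species is ^39_19 K.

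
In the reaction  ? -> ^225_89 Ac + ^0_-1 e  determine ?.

Ra-225

Conserve mass number: A = 225 + 0, so A = 225.
Conserve atomic number: Z = 89 − 1, so Z = 88.
Z = 88 is radium, so the species is ^225_88 Ra.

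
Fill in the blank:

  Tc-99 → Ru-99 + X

Conserve mass number: 99 = 99 + A, so A = 0.
Conserve atomic number: 43 = 44 + Z, so Z = -1.
A = 0 and Z = -1 is e⁻ — a beta-minus particle.

beta-minus particle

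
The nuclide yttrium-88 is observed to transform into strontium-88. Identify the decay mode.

ΔA = 88 − 88 = 0; ΔZ = 38 − 39 = -1.
A is unchanged and Z drops by 1 — a proton has become a neutron (β⁺ emission or electron capture).

beta-plus decay or electron capture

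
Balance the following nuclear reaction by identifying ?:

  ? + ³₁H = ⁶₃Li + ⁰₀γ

Conserve mass number: A + 3 = 6 + 0, so A = 3.
Conserve atomic number: Z + 1 = 3 + 0, so Z = 2.
Z = 2 is helium, so the species is ³₂He.

He-3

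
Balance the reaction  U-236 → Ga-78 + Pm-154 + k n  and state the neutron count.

Conserve mass number: 236 = 78 + 154 + k, so k = 236 − 232 = 4.
Check atomic number: 92 = 31 + 61 + 0 = 92. ✓

4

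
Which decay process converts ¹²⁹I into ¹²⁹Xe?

ΔA = 129 − 129 = 0; ΔZ = 54 − 53 = +1.
A is unchanged and Z rises by 1 — a neutron has become a proton (β⁻ decay).

beta-minus decay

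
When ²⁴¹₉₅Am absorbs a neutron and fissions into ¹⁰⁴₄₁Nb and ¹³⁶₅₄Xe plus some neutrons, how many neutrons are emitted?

Conserve mass number: 242 = 104 + 136 + k, so k = 242 − 240 = 2.
Check atomic number: 95 = 41 + 54 + 0 = 95. ✓

2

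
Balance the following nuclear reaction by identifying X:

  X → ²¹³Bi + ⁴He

Conserve mass number: A = 213 + 4, so A = 217.
Conserve atomic number: Z = 83 + 2, so Z = 85.
Z = 85 is astatine, so the species is ²¹⁷At.

At-217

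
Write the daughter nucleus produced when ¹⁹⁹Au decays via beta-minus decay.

Hg-199

Beta-minus decay: mass number changes by +0, atomic number by +1.
A: 199 = 199; Z: 79 + 1 = 80.
Z = 80 is mercury, so the daughter is ¹⁹⁹Hg.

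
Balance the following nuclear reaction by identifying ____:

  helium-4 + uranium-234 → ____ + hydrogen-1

Np-237

Conserve mass number: 4 + 234 = A + 1, so A = 237.
Conserve atomic number: 2 + 92 = Z + 1, so Z = 93.
Z = 93 is neptunium, so the species is neptunium-237.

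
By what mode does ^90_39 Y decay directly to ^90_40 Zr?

beta-minus decay

ΔA = 90 − 90 = 0; ΔZ = 40 − 39 = +1.
A is unchanged and Z rises by 1 — a neutron has become a proton (β⁻ decay).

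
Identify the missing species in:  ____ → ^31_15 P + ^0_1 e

Conserve mass number: A = 31 + 0, so A = 31.
Conserve atomic number: Z = 15 + 1, so Z = 16.
Z = 16 is sulfur, so the species is ^31_16 S.

S-31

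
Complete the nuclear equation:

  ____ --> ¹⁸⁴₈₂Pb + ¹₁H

Conserve mass number: A = 184 + 1, so A = 185.
Conserve atomic number: Z = 82 + 1, so Z = 83.
Z = 83 is bismuth, so the species is ¹⁸⁵₈₃Bi.

Bi-185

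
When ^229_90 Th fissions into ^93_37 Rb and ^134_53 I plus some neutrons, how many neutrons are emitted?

2

Conserve mass number: 229 = 93 + 134 + k, so k = 229 − 227 = 2.
Check atomic number: 90 = 37 + 53 + 0 = 90. ✓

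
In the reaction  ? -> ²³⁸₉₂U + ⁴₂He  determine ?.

Conserve mass number: A = 238 + 4, so A = 242.
Conserve atomic number: Z = 92 + 2, so Z = 94.
Z = 94 is plutonium, so the species is ²⁴²₉₄Pu.

Pu-242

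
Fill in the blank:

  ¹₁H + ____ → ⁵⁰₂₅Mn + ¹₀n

Cr-50

Conserve mass number: 1 + A = 50 + 1, so A = 50.
Conserve atomic number: 1 + Z = 25 + 0, so Z = 24.
Z = 24 is chromium, so the species is ⁵⁰₂₄Cr.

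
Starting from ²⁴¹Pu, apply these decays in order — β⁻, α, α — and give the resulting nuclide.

Start: (A, Z) = (241, 94).
After β⁻: (241, 95).
After α: (237, 93).
After α: (233, 91).
Z = 91 is protactinium.

Pa-233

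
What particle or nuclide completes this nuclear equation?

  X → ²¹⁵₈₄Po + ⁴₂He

Rn-219

Conserve mass number: A = 215 + 4, so A = 219.
Conserve atomic number: Z = 84 + 2, so Z = 86.
Z = 86 is radon, so the species is ²¹⁹₈₆Rn.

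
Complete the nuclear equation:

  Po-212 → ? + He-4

Pb-208

Conserve mass number: 212 = A + 4, so A = 208.
Conserve atomic number: 84 = Z + 2, so Z = 82.
Z = 82 is lead, so the species is Pb-208.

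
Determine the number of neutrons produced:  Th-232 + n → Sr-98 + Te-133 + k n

Conserve mass number: 233 = 98 + 133 + k, so k = 233 − 231 = 2.
Check atomic number: 90 = 38 + 52 + 0 = 90. ✓

2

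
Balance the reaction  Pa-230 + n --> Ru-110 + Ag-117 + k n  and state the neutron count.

Conserve mass number: 231 = 110 + 117 + k, so k = 231 − 227 = 4.
Check atomic number: 91 = 44 + 47 + 0 = 91. ✓

4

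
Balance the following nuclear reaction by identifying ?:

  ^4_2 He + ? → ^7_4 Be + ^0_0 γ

He-3

Conserve mass number: 4 + A = 7 + 0, so A = 3.
Conserve atomic number: 2 + Z = 4 + 0, so Z = 2.
Z = 2 is helium, so the species is ^3_2 He.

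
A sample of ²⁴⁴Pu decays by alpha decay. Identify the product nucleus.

U-240

Alpha decay: mass number changes by -4, atomic number by -2.
A: 244 − 4 = 240; Z: 94 − 2 = 92.
Z = 92 is uranium, so the daughter is ²⁴⁰U.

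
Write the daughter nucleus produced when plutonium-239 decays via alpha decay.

U-235

Alpha decay: mass number changes by -4, atomic number by -2.
A: 239 − 4 = 235; Z: 94 − 2 = 92.
Z = 92 is uranium, so the daughter is uranium-235.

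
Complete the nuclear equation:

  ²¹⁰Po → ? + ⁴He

Pb-206

Conserve mass number: 210 = A + 4, so A = 206.
Conserve atomic number: 84 = Z + 2, so Z = 82.
Z = 82 is lead, so the species is ²⁰⁶Pb.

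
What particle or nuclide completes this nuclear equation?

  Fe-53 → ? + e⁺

Conserve mass number: 53 = A + 0, so A = 53.
Conserve atomic number: 26 = Z + 1, so Z = 25.
Z = 25 is manganese, so the species is Mn-53.

Mn-53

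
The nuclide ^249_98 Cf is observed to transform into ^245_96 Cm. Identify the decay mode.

alpha decay

ΔA = 245 − 249 = -4; ΔZ = 96 − 98 = -2.
A drops by 4 and Z drops by 2 — the signature of alpha emission.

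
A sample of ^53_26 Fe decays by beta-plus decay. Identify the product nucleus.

Mn-53

Beta-plus decay: mass number changes by +0, atomic number by -1.
A: 53 = 53; Z: 26 − 1 = 25.
Z = 25 is manganese, so the daughter is ^53_25 Mn.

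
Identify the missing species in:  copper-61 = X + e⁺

Conserve mass number: 61 = A + 0, so A = 61.
Conserve atomic number: 29 = Z + 1, so Z = 28.
Z = 28 is nickel, so the species is nickel-61.

Ni-61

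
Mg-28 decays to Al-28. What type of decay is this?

ΔA = 28 − 28 = 0; ΔZ = 13 − 12 = +1.
A is unchanged and Z rises by 1 — a neutron has become a proton (β⁻ decay).

beta-minus decay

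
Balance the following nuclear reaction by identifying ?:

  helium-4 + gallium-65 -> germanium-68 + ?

proton

Conserve mass number: 4 + 65 = 68 + A, so A = 1.
Conserve atomic number: 2 + 31 = 32 + Z, so Z = 1.
A = 1 and Z = 1 is hydrogen-1 — a proton.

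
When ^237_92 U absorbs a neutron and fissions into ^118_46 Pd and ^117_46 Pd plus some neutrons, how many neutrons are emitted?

3

Conserve mass number: 238 = 118 + 117 + k, so k = 238 − 235 = 3.
Check atomic number: 92 = 46 + 46 + 0 = 92. ✓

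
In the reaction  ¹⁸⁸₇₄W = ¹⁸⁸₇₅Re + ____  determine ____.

Conserve mass number: 188 = 188 + A, so A = 0.
Conserve atomic number: 74 = 75 + Z, so Z = -1.
A = 0 and Z = -1 is ⁰₋₁e — a beta-minus particle.

beta-minus particle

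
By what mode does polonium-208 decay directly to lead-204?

ΔA = 204 − 208 = -4; ΔZ = 82 − 84 = -2.
A drops by 4 and Z drops by 2 — the signature of alpha emission.

alpha decay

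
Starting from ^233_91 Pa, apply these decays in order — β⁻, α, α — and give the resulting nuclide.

Ra-225

Start: (A, Z) = (233, 91).
After β⁻: (233, 92).
After α: (229, 90).
After α: (225, 88).
Z = 88 is radium.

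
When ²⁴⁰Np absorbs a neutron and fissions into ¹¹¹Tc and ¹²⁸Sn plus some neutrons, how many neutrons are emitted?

2

Conserve mass number: 241 = 111 + 128 + k, so k = 241 − 239 = 2.
Check atomic number: 93 = 43 + 50 + 0 = 93. ✓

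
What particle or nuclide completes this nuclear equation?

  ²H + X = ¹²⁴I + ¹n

Conserve mass number: 2 + A = 124 + 1, so A = 123.
Conserve atomic number: 1 + Z = 53 + 0, so Z = 52.
Z = 52 is tellurium, so the species is ¹²³Te.

Te-123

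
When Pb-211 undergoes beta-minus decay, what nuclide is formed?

Beta-minus decay: mass number changes by +0, atomic number by +1.
A: 211 = 211; Z: 82 + 1 = 83.
Z = 83 is bismuth, so the daughter is Bi-211.

Bi-211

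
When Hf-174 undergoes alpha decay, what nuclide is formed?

Alpha decay: mass number changes by -4, atomic number by -2.
A: 174 − 4 = 170; Z: 72 − 2 = 70.
Z = 70 is ytterbium, so the daughter is Yb-170.

Yb-170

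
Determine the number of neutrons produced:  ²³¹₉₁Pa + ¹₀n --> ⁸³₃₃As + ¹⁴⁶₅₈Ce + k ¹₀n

Conserve mass number: 232 = 83 + 146 + k, so k = 232 − 229 = 3.
Check atomic number: 91 = 33 + 58 + 0 = 91. ✓

3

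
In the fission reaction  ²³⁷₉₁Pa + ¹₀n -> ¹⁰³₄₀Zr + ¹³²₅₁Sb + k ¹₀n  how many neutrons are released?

3

Conserve mass number: 238 = 103 + 132 + k, so k = 238 − 235 = 3.
Check atomic number: 91 = 40 + 51 + 0 = 91. ✓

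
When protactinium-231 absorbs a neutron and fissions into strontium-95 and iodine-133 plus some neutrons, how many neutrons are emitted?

Conserve mass number: 232 = 95 + 133 + k, so k = 232 − 228 = 4.
Check atomic number: 91 = 38 + 53 + 0 = 91. ✓

4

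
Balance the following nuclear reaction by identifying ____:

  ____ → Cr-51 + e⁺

Conserve mass number: A = 51 + 0, so A = 51.
Conserve atomic number: Z = 24 + 1, so Z = 25.
Z = 25 is manganese, so the species is Mn-51.

Mn-51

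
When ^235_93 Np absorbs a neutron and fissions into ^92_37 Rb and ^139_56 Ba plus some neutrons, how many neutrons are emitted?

5

Conserve mass number: 236 = 92 + 139 + k, so k = 236 − 231 = 5.
Check atomic number: 93 = 37 + 56 + 0 = 93. ✓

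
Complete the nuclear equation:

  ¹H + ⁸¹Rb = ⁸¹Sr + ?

Conserve mass number: 1 + 81 = 81 + A, so A = 1.
Conserve atomic number: 1 + 37 = 38 + Z, so Z = 0.
A = 1 and Z = 0 is ¹n — a neutron.

neutron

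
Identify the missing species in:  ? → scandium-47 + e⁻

Conserve mass number: A = 47 + 0, so A = 47.
Conserve atomic number: Z = 21 − 1, so Z = 20.
Z = 20 is calcium, so the species is calcium-47.

Ca-47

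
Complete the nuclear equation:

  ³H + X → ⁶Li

Conserve mass number: 3 + A = 6, so A = 3.
Conserve atomic number: 1 + Z = 3, so Z = 2.
Z = 2 is helium, so the species is ³He.

He-3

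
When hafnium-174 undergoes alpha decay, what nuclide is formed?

Alpha decay: mass number changes by -4, atomic number by -2.
A: 174 − 4 = 170; Z: 72 − 2 = 70.
Z = 70 is ytterbium, so the daughter is ytterbium-170.

Yb-170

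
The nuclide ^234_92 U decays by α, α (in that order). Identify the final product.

Start: (A, Z) = (234, 92).
After α: (230, 90).
After α: (226, 88).
Z = 88 is radium.

Ra-226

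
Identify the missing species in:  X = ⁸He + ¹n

Conserve mass number: A = 8 + 1, so A = 9.
Conserve atomic number: Z = 2 + 0, so Z = 2.
Z = 2 is helium, so the species is ⁹He.

He-9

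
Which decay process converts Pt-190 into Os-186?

alpha decay

ΔA = 186 − 190 = -4; ΔZ = 76 − 78 = -2.
A drops by 4 and Z drops by 2 — the signature of alpha emission.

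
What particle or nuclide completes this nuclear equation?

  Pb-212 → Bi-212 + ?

beta-minus particle

Conserve mass number: 212 = 212 + A, so A = 0.
Conserve atomic number: 82 = 83 + Z, so Z = -1.
A = 0 and Z = -1 is e⁻ — a beta-minus particle.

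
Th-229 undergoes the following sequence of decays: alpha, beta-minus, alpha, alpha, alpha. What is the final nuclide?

Start: (A, Z) = (229, 90).
After α: (225, 88).
After β⁻: (225, 89).
After α: (221, 87).
After α: (217, 85).
After α: (213, 83).
Z = 83 is bismuth.

Bi-213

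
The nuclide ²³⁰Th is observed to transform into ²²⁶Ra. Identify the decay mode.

alpha decay

ΔA = 226 − 230 = -4; ΔZ = 88 − 90 = -2.
A drops by 4 and Z drops by 2 — the signature of alpha emission.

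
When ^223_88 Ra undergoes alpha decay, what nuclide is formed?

Rn-219

Alpha decay: mass number changes by -4, atomic number by -2.
A: 223 − 4 = 219; Z: 88 − 2 = 86.
Z = 86 is radon, so the daughter is ^219_86 Rn.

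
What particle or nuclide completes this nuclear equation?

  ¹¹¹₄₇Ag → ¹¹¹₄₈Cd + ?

beta-minus particle

Conserve mass number: 111 = 111 + A, so A = 0.
Conserve atomic number: 47 = 48 + Z, so Z = -1.
A = 0 and Z = -1 is ⁰₋₁e — a beta-minus particle.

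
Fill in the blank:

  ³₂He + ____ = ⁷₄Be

alpha particle

Conserve mass number: 3 + A = 7, so A = 4.
Conserve atomic number: 2 + Z = 4, so Z = 2.
A = 4 and Z = 2 is ⁴₂He — an alpha particle.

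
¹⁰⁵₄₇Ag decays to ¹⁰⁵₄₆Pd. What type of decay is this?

ΔA = 105 − 105 = 0; ΔZ = 46 − 47 = -1.
A is unchanged and Z drops by 1 — a proton has become a neutron (β⁺ emission or electron capture).

beta-plus decay or electron capture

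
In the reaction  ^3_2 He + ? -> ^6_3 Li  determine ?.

triton

Conserve mass number: 3 + A = 6, so A = 3.
Conserve atomic number: 2 + Z = 3, so Z = 1.
A = 3 and Z = 1 is ^3_1 H — a triton.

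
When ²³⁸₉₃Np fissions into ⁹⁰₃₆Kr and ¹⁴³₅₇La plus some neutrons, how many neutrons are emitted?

Conserve mass number: 238 = 90 + 143 + k, so k = 238 − 233 = 5.
Check atomic number: 93 = 36 + 57 + 0 = 93. ✓

5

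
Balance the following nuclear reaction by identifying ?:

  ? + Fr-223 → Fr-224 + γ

neutron

Conserve mass number: A + 223 = 224 + 0, so A = 1.
Conserve atomic number: Z + 87 = 87 + 0, so Z = 0.
A = 1 and Z = 0 is n — a neutron.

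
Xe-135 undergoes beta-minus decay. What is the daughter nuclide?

Cs-135

Beta-minus decay: mass number changes by +0, atomic number by +1.
A: 135 = 135; Z: 54 + 1 = 55.
Z = 55 is caesium, so the daughter is Cs-135.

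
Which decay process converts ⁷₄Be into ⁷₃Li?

beta-plus decay or electron capture

ΔA = 7 − 7 = 0; ΔZ = 3 − 4 = -1.
A is unchanged and Z drops by 1 — a proton has become a neutron (β⁺ emission or electron capture).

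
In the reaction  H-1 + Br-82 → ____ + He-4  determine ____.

Conserve mass number: 1 + 82 = A + 4, so A = 79.
Conserve atomic number: 1 + 35 = Z + 2, so Z = 34.
Z = 34 is selenium, so the species is Se-79.

Se-79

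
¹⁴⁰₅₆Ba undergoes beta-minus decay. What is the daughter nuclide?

Beta-minus decay: mass number changes by +0, atomic number by +1.
A: 140 = 140; Z: 56 + 1 = 57.
Z = 57 is lanthanum, so the daughter is ¹⁴⁰₅₇La.

La-140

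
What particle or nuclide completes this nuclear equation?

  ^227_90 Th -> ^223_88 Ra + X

alpha particle

Conserve mass number: 227 = 223 + A, so A = 4.
Conserve atomic number: 90 = 88 + Z, so Z = 2.
A = 4 and Z = 2 is ^4_2 He — an alpha particle.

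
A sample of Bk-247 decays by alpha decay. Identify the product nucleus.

Am-243

Alpha decay: mass number changes by -4, atomic number by -2.
A: 247 − 4 = 243; Z: 97 − 2 = 95.
Z = 95 is americium, so the daughter is Am-243.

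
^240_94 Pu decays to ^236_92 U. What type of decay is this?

alpha decay

ΔA = 236 − 240 = -4; ΔZ = 92 − 94 = -2.
A drops by 4 and Z drops by 2 — the signature of alpha emission.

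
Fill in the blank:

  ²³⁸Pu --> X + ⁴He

U-234

Conserve mass number: 238 = A + 4, so A = 234.
Conserve atomic number: 94 = Z + 2, so Z = 92.
Z = 92 is uranium, so the species is ²³⁴U.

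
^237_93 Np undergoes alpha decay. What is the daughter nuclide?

Alpha decay: mass number changes by -4, atomic number by -2.
A: 237 − 4 = 233; Z: 93 − 2 = 91.
Z = 91 is protactinium, so the daughter is ^233_91 Pa.

Pa-233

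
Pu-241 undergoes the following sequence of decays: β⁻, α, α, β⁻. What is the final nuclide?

U-233

Start: (A, Z) = (241, 94).
After β⁻: (241, 95).
After α: (237, 93).
After α: (233, 91).
After β⁻: (233, 92).
Z = 92 is uranium.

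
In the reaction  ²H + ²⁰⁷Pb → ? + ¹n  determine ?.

Conserve mass number: 2 + 207 = A + 1, so A = 208.
Conserve atomic number: 1 + 82 = Z + 0, so Z = 83.
Z = 83 is bismuth, so the species is ²⁰⁸Bi.

Bi-208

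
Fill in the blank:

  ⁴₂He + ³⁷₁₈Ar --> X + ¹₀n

Ca-40

Conserve mass number: 4 + 37 = A + 1, so A = 40.
Conserve atomic number: 2 + 18 = Z + 0, so Z = 20.
Z = 20 is calcium, so the species is ⁴⁰₂₀Ca.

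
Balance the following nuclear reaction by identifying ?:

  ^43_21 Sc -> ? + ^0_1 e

Ca-43

Conserve mass number: 43 = A + 0, so A = 43.
Conserve atomic number: 21 = Z + 1, so Z = 20.
Z = 20 is calcium, so the species is ^43_20 Ca.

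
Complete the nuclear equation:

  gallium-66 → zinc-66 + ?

Conserve mass number: 66 = 66 + A, so A = 0.
Conserve atomic number: 31 = 30 + Z, so Z = 1.
A = 0 and Z = 1 is e⁺ — a positron.

positron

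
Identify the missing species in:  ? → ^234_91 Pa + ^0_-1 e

Conserve mass number: A = 234 + 0, so A = 234.
Conserve atomic number: Z = 91 − 1, so Z = 90.
Z = 90 is thorium, so the species is ^234_90 Th.

Th-234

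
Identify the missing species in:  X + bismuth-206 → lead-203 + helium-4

proton

Conserve mass number: A + 206 = 203 + 4, so A = 1.
Conserve atomic number: Z + 83 = 82 + 2, so Z = 1.
A = 1 and Z = 1 is hydrogen-1 — a proton.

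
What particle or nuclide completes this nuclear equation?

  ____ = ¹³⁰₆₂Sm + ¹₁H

Eu-131

Conserve mass number: A = 130 + 1, so A = 131.
Conserve atomic number: Z = 62 + 1, so Z = 63.
Z = 63 is europium, so the species is ¹³¹₆₃Eu.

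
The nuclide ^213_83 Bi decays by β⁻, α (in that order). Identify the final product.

Pb-209

Start: (A, Z) = (213, 83).
After β⁻: (213, 84).
After α: (209, 82).
Z = 82 is lead.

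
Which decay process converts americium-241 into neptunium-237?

ΔA = 237 − 241 = -4; ΔZ = 93 − 95 = -2.
A drops by 4 and Z drops by 2 — the signature of alpha emission.

alpha decay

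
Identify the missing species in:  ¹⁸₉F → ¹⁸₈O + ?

positron

Conserve mass number: 18 = 18 + A, so A = 0.
Conserve atomic number: 9 = 8 + Z, so Z = 1.
A = 0 and Z = 1 is ⁰₁e — a positron.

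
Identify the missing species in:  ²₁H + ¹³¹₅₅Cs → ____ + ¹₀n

Conserve mass number: 2 + 131 = A + 1, so A = 132.
Conserve atomic number: 1 + 55 = Z + 0, so Z = 56.
Z = 56 is barium, so the species is ¹³²₅₆Ba.

Ba-132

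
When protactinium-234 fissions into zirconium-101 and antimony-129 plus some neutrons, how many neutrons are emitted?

Conserve mass number: 234 = 101 + 129 + k, so k = 234 − 230 = 4.
Check atomic number: 91 = 40 + 51 + 0 = 91. ✓

4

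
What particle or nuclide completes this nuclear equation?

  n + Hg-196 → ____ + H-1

Conserve mass number: 1 + 196 = A + 1, so A = 196.
Conserve atomic number: 0 + 80 = Z + 1, so Z = 79.
Z = 79 is gold, so the species is Au-196.

Au-196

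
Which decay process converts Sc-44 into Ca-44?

ΔA = 44 − 44 = 0; ΔZ = 20 − 21 = -1.
A is unchanged and Z drops by 1 — a proton has become a neutron (β⁺ emission or electron capture).

beta-plus decay or electron capture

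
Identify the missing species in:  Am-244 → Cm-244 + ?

Conserve mass number: 244 = 244 + A, so A = 0.
Conserve atomic number: 95 = 96 + Z, so Z = -1.
A = 0 and Z = -1 is e⁻ — a beta-minus particle.

beta-minus particle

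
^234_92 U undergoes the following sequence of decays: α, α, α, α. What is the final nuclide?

Po-218

Start: (A, Z) = (234, 92).
After α: (230, 90).
After α: (226, 88).
After α: (222, 86).
After α: (218, 84).
Z = 84 is polonium.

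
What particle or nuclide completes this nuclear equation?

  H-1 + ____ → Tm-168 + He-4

Yb-171

Conserve mass number: 1 + A = 168 + 4, so A = 171.
Conserve atomic number: 1 + Z = 69 + 2, so Z = 70.
Z = 70 is ytterbium, so the species is Yb-171.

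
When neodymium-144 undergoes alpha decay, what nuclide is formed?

Alpha decay: mass number changes by -4, atomic number by -2.
A: 144 − 4 = 140; Z: 60 − 2 = 58.
Z = 58 is cerium, so the daughter is cerium-140.

Ce-140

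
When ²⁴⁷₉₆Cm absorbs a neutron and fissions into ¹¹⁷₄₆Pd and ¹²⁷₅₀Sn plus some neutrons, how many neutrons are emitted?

Conserve mass number: 248 = 117 + 127 + k, so k = 248 − 244 = 4.
Check atomic number: 96 = 46 + 50 + 0 = 96. ✓

4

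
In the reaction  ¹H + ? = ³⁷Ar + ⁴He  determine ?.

Conserve mass number: 1 + A = 37 + 4, so A = 40.
Conserve atomic number: 1 + Z = 18 + 2, so Z = 19.
Z = 19 is potassium, so the species is ⁴⁰K.

K-40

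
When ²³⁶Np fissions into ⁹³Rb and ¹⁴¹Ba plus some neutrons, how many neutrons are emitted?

Conserve mass number: 236 = 93 + 141 + k, so k = 236 − 234 = 2.
Check atomic number: 93 = 37 + 56 + 0 = 93. ✓

2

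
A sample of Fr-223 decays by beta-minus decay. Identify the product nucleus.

Ra-223

Beta-minus decay: mass number changes by +0, atomic number by +1.
A: 223 = 223; Z: 87 + 1 = 88.
Z = 88 is radium, so the daughter is Ra-223.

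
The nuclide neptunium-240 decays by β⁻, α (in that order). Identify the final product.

U-236

Start: (A, Z) = (240, 93).
After β⁻: (240, 94).
After α: (236, 92).
Z = 92 is uranium.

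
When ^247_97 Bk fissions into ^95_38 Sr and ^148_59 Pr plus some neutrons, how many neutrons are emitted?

4

Conserve mass number: 247 = 95 + 148 + k, so k = 247 − 243 = 4.
Check atomic number: 97 = 38 + 59 + 0 = 97. ✓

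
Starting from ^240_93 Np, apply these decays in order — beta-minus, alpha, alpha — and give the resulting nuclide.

Th-232

Start: (A, Z) = (240, 93).
After β⁻: (240, 94).
After α: (236, 92).
After α: (232, 90).
Z = 90 is thorium.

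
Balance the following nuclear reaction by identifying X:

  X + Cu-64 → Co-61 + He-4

neutron

Conserve mass number: A + 64 = 61 + 4, so A = 1.
Conserve atomic number: Z + 29 = 27 + 2, so Z = 0.
A = 1 and Z = 0 is n — a neutron.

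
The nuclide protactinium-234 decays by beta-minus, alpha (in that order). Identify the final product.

Th-230

Start: (A, Z) = (234, 91).
After β⁻: (234, 92).
After α: (230, 90).
Z = 90 is thorium.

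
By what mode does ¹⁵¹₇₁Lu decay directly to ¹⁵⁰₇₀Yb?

proton emission

ΔA = 150 − 151 = -1; ΔZ = 70 − 71 = -1.
A drops by 1 and Z drops by 1 — a proton was emitted.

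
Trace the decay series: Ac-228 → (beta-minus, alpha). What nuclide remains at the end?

Ra-224

Start: (A, Z) = (228, 89).
After β⁻: (228, 90).
After α: (224, 88).
Z = 88 is radium.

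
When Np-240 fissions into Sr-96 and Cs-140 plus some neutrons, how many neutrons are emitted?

4

Conserve mass number: 240 = 96 + 140 + k, so k = 240 − 236 = 4.
Check atomic number: 93 = 38 + 55 + 0 = 93. ✓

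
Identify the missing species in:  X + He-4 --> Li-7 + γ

triton

Conserve mass number: A + 4 = 7 + 0, so A = 3.
Conserve atomic number: Z + 2 = 3 + 0, so Z = 1.
A = 3 and Z = 1 is H-3 — a triton.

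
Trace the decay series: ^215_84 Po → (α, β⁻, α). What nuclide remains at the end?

Start: (A, Z) = (215, 84).
After α: (211, 82).
After β⁻: (211, 83).
After α: (207, 81).
Z = 81 is thallium.

Tl-207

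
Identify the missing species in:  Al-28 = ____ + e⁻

Conserve mass number: 28 = A + 0, so A = 28.
Conserve atomic number: 13 = Z − 1, so Z = 14.
Z = 14 is silicon, so the species is Si-28.

Si-28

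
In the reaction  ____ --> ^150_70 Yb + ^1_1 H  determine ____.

Conserve mass number: A = 150 + 1, so A = 151.
Conserve atomic number: Z = 70 + 1, so Z = 71.
Z = 71 is lutetium, so the species is ^151_71 Lu.

Lu-151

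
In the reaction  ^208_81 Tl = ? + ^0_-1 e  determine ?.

Pb-208

Conserve mass number: 208 = A + 0, so A = 208.
Conserve atomic number: 81 = Z − 1, so Z = 82.
Z = 82 is lead, so the species is ^208_82 Pb.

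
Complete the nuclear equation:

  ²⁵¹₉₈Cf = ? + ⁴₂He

Conserve mass number: 251 = A + 4, so A = 247.
Conserve atomic number: 98 = Z + 2, so Z = 96.
Z = 96 is curium, so the species is ²⁴⁷₉₆Cm.

Cm-247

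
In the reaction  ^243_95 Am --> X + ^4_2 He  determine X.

Conserve mass number: 243 = A + 4, so A = 239.
Conserve atomic number: 95 = Z + 2, so Z = 93.
Z = 93 is neptunium, so the species is ^239_93 Np.

Np-239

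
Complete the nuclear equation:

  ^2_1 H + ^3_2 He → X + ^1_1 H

He-4

Conserve mass number: 2 + 3 = A + 1, so A = 4.
Conserve atomic number: 1 + 2 = Z + 1, so Z = 2.
A = 4 and Z = 2 is ^4_2 He — an alpha particle.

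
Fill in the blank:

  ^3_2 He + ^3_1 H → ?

Conserve mass number: 3 + 3 = A, so A = 6.
Conserve atomic number: 2 + 1 = Z, so Z = 3.
Z = 3 is lithium, so the species is ^6_3 Li.

Li-6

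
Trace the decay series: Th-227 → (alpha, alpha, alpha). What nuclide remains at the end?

Po-215

Start: (A, Z) = (227, 90).
After α: (223, 88).
After α: (219, 86).
After α: (215, 84).
Z = 84 is polonium.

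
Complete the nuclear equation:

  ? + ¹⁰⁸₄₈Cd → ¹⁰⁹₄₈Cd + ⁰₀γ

Conserve mass number: A + 108 = 109 + 0, so A = 1.
Conserve atomic number: Z + 48 = 48 + 0, so Z = 0.
A = 1 and Z = 0 is ¹₀n — a neutron.

neutron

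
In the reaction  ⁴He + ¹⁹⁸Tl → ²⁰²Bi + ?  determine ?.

Conserve mass number: 4 + 198 = 202 + A, so A = 0.
Conserve atomic number: 2 + 81 = 83 + Z, so Z = 0.
A = 0 and Z = 0 is γ — a gamma ray.

gamma ray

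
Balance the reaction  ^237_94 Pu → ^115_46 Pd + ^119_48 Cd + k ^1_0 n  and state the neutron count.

3

Conserve mass number: 237 = 115 + 119 + k, so k = 237 − 234 = 3.
Check atomic number: 94 = 46 + 48 + 0 = 94. ✓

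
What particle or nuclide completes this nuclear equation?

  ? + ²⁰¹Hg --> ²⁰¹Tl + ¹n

Conserve mass number: A + 201 = 201 + 1, so A = 1.
Conserve atomic number: Z + 80 = 81 + 0, so Z = 1.
A = 1 and Z = 1 is ¹H — a proton.

proton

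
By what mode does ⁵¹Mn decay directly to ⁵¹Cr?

beta-plus decay or electron capture

ΔA = 51 − 51 = 0; ΔZ = 24 − 25 = -1.
A is unchanged and Z drops by 1 — a proton has become a neutron (β⁺ emission or electron capture).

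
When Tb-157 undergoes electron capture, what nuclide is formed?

Gd-157

Electron capture: mass number changes by +0, atomic number by -1.
A: 157 = 157; Z: 65 − 1 = 64.
Z = 64 is gadolinium, so the daughter is Gd-157.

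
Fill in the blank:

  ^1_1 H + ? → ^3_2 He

deuteron

Conserve mass number: 1 + A = 3, so A = 2.
Conserve atomic number: 1 + Z = 2, so Z = 1.
A = 2 and Z = 1 is ^2_1 H — a deuteron.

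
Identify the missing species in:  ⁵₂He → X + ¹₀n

He-4

Conserve mass number: 5 = A + 1, so A = 4.
Conserve atomic number: 2 = Z + 0, so Z = 2.
A = 4 and Z = 2 is ⁴₂He — an alpha particle.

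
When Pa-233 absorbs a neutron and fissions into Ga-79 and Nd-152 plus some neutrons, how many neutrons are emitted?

Conserve mass number: 234 = 79 + 152 + k, so k = 234 − 231 = 3.
Check atomic number: 91 = 31 + 60 + 0 = 91. ✓

3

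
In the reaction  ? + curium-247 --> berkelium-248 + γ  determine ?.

proton

Conserve mass number: A + 247 = 248 + 0, so A = 1.
Conserve atomic number: Z + 96 = 97 + 0, so Z = 1.
A = 1 and Z = 1 is hydrogen-1 — a proton.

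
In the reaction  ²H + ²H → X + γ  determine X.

He-4

Conserve mass number: 2 + 2 = A + 0, so A = 4.
Conserve atomic number: 1 + 1 = Z + 0, so Z = 2.
A = 4 and Z = 2 is ⁴He — an alpha particle.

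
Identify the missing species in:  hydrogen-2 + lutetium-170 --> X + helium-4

Yb-168

Conserve mass number: 2 + 170 = A + 4, so A = 168.
Conserve atomic number: 1 + 71 = Z + 2, so Z = 70.
Z = 70 is ytterbium, so the species is ytterbium-168.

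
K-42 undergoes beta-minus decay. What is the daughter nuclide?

Ca-42

Beta-minus decay: mass number changes by +0, atomic number by +1.
A: 42 = 42; Z: 19 + 1 = 20.
Z = 20 is calcium, so the daughter is Ca-42.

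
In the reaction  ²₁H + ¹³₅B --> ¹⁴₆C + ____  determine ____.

Conserve mass number: 2 + 13 = 14 + A, so A = 1.
Conserve atomic number: 1 + 5 = 6 + Z, so Z = 0.
A = 1 and Z = 0 is ¹₀n — a neutron.

neutron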